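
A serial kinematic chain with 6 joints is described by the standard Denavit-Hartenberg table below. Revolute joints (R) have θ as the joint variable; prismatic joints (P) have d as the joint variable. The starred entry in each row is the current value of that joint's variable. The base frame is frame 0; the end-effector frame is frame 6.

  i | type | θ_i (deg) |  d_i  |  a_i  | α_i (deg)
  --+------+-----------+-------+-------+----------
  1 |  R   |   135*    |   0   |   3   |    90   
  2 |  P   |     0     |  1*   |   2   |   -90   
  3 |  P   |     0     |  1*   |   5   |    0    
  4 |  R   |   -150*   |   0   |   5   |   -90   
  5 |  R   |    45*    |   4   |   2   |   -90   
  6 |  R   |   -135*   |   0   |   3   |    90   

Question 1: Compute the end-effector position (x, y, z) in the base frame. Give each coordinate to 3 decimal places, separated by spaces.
-0.033 12.419 1.086

after link 1: o_1 = (-2.1213, 2.1213, 0.0000)
after link 2: o_2 = (-2.8284, 4.2426, 0.0000)
after link 3: o_3 = (-6.3640, 7.7782, 1.0000)
after link 4: o_4 = (-1.5343, 6.4841, 1.0000)
after link 5: o_5 = (0.8670, 9.9818, -0.4142)
after link 6: o_6 = (-0.0329, 12.4190, 1.0858)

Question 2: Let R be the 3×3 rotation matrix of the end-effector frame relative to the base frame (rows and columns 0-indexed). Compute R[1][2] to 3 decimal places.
-0.554

End-effector z-axis (col 2 of R) = (-0.6660,-0.5536,0.5000)
R[1][2] = -0.5536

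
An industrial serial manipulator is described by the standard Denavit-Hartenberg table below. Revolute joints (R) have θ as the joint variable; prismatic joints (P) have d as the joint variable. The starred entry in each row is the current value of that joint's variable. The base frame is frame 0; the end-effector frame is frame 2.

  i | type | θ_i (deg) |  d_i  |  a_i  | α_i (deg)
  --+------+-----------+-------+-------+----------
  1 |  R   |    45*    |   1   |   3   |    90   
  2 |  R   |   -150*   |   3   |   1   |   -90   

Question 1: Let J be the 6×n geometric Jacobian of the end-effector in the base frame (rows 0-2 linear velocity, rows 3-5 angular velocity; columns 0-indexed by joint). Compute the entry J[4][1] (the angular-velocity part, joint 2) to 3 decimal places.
-0.707

axis z_1 = (0.7071,-0.7071,0.0000); lever o_n−o_1 = (1.5089,-2.7337,-0.5000)
cross product → J_v[:, 1] = (0.3536,0.3536,-0.8660)
J_ω[:, 1] = z_1
entry J[4][1] = -0.7071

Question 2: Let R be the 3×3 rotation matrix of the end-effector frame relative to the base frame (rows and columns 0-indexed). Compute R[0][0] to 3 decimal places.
End-effector x-axis (col 0 of R) = (-0.6124,-0.6124,-0.5000)
R[0][0] = -0.6124

-0.612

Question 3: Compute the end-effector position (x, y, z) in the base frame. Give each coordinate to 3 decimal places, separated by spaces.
3.630 -0.612 0.500

after link 1: o_1 = (2.1213, 2.1213, 1.0000)
after link 2: o_2 = (3.6303, -0.6124, 0.5000)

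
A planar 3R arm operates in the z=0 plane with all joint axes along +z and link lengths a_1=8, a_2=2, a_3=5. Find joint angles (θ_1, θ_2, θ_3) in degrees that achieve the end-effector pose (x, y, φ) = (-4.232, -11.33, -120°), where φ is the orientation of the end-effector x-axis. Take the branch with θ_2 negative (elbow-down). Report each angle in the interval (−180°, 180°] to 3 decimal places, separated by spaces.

wrist centre = target − a_3·(cos φ, sin φ) = (-1.7320, -6.9999)
cos θ_2 = (51.9980−8²−2²)/(2·8·2) = -0.5001; θ_2 = -120.0040° (elbow-down)
β = atan2(-6.9999,-1.7320) = -103.8977°; ψ = atan2(-1.7320,6.9999) = -13.8976°
θ_1 = β − ψ = -90.0002°
θ_3 = φ − θ_1 − θ_2 = 90.0042° (wrapped to (-180°,180°])

-90.000 -120.004 90.004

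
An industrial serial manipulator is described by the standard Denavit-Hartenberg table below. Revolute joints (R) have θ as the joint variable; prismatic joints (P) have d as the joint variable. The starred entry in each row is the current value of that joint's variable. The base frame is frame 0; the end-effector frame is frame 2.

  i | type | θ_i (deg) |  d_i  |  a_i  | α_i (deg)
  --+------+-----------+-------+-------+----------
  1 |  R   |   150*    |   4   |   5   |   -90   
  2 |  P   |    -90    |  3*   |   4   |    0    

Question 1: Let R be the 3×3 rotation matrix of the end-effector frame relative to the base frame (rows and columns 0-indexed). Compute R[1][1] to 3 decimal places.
End-effector y-axis (col 1 of R) = (-0.8660,0.5000,-0.0000)
R[1][1] = 0.5000

0.500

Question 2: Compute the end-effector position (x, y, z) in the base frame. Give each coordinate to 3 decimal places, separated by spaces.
-5.830 -0.098 8.000

after link 1: o_1 = (-4.3301, 2.5000, 4.0000)
after link 2: o_2 = (-5.8301, -0.0981, 8.0000)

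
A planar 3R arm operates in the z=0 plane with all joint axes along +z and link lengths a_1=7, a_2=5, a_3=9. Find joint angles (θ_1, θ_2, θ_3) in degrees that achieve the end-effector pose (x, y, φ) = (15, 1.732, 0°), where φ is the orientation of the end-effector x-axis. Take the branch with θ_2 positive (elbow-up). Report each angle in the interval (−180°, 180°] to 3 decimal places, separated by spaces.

-27.796 120.000 -92.204

wrist centre = target − a_3·(cos φ, sin φ) = (6.0000, 1.7320)
cos θ_2 = (38.9998−7²−5²)/(2·7·5) = -0.5000; θ_2 = 120.0002° (elbow-up)
β = atan2(1.7320,6.0000) = 16.1017°; ψ = atan2(4.3301,4.5000) = 43.8979°
θ_1 = β − ψ = -27.7963°
θ_3 = φ − θ_1 − θ_2 = -92.2039° (wrapped to (-180°,180°])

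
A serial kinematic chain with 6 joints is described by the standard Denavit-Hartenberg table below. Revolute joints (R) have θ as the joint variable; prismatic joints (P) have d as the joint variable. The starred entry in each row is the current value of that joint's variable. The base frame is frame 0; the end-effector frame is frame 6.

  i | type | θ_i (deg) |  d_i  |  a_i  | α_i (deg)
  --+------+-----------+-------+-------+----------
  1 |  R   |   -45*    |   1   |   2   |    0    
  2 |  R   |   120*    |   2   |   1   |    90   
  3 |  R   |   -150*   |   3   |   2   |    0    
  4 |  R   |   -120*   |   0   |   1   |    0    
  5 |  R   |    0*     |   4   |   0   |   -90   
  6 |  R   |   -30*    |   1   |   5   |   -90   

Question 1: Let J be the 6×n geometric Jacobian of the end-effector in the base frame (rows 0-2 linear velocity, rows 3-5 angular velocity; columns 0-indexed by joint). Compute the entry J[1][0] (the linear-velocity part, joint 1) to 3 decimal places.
axis z_0 = ẑ; lever o_n−o_0 = (10.1422,-5.5460,7.3301)
cross product → J_v[:, 0] = (5.5460,10.1422,-0.0000)
J_ω[:, 0] = z_0
entry J[1][0] = 10.1422

10.142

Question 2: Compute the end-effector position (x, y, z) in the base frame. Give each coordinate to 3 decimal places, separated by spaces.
after link 1: o_1 = (1.4142, -1.4142, 1.0000)
after link 2: o_2 = (1.6730, -0.4483, 3.0000)
after link 3: o_3 = (4.1225, -2.8978, 2.0000)
after link 4: o_4 = (4.1225, -2.8978, 3.0000)
after link 5: o_5 = (7.9862, -3.9331, 3.0000)
after link 6: o_6 = (10.1422, -5.5460, 7.3301)

10.142 -5.546 7.330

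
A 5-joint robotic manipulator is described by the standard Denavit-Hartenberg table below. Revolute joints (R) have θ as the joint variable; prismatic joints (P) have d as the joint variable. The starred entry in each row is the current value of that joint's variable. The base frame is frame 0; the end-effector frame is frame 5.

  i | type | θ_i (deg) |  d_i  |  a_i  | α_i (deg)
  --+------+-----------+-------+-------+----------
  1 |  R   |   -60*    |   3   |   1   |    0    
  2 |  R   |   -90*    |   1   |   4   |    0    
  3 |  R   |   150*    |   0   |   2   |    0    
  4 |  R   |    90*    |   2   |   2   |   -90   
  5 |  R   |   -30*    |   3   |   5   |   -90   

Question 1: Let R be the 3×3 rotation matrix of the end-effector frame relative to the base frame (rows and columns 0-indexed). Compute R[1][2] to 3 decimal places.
End-effector z-axis (col 2 of R) = (-0.0000,0.5000,-0.8660)
R[1][2] = 0.5000

0.500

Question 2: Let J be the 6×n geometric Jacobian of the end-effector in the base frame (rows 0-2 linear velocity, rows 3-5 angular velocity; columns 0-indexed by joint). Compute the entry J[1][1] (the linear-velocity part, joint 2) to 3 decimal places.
axis z_1 = (0.0000,0.0000,1.0000); lever o_n−o_1 = (-4.4641,4.3301,5.5000)
cross product → J_v[:, 1] = (-4.3301,-4.4641,0.0000)
J_ω[:, 1] = z_1
entry J[1][1] = -4.4641

-4.464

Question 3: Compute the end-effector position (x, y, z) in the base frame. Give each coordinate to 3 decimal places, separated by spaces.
-3.964 3.464 8.500

after link 1: o_1 = (0.5000, -0.8660, 3.0000)
after link 2: o_2 = (-2.9641, -2.8660, 4.0000)
after link 3: o_3 = (-0.9641, -2.8660, 4.0000)
after link 4: o_4 = (-0.9641, -0.8660, 6.0000)
after link 5: o_5 = (-3.9641, 3.4641, 8.5000)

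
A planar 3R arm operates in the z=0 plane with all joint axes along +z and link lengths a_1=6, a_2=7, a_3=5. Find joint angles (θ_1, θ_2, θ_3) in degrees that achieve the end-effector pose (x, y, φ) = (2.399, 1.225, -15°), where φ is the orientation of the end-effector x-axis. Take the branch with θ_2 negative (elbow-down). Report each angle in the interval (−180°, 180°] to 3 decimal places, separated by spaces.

wrist centre = target − a_3·(cos φ, sin φ) = (-2.4306, 2.5191)
cos θ_2 = (12.2538−6²−7²)/(2·6·7) = -0.8660; θ_2 = -150.0001° (elbow-down)
β = atan2(2.5191,-2.4306) = 133.9761°; ψ = atan2(-3.5000,-0.0622) = -91.0179°
θ_1 = β − ψ = 224.9939°
θ_3 = φ − θ_1 − θ_2 = -89.9938° (wrapped to (-180°,180°])

-135.006 -150.000 -89.994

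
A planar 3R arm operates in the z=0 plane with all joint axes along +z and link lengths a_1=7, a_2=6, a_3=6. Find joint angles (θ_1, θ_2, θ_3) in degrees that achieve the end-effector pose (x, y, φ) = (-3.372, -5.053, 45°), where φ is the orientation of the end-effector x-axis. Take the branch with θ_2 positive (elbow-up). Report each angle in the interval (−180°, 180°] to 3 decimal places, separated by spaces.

wrist centre = target − a_3·(cos φ, sin φ) = (-7.6146, -9.2956)
cos θ_2 = (144.3917−7²−6²)/(2·7·6) = 0.7070; θ_2 = 45.0051° (elbow-up)
β = atan2(-9.2956,-7.6146) = -129.3230°; ψ = atan2(4.2430,11.2423) = 20.6773°
θ_1 = β − ψ = -150.0004°
θ_3 = φ − θ_1 − θ_2 = 149.9953° (wrapped to (-180°,180°])

-150.000 45.005 149.995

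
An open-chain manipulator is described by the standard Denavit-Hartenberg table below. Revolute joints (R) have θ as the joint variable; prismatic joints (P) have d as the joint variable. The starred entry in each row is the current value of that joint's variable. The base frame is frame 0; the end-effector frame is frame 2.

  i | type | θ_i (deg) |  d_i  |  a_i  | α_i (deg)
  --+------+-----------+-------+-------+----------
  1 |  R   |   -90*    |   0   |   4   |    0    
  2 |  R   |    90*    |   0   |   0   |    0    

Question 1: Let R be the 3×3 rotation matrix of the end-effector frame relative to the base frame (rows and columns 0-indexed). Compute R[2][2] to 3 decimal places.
End-effector z-axis (col 2 of R) = (0.0000,0.0000,1.0000)
R[2][2] = 1.0000

1.000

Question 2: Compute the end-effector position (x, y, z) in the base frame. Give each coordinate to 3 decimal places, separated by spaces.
after link 1: o_1 = (0.0000, -4.0000, 0.0000)
after link 2: o_2 = (0.0000, -4.0000, 0.0000)

0.000 -4.000 0.000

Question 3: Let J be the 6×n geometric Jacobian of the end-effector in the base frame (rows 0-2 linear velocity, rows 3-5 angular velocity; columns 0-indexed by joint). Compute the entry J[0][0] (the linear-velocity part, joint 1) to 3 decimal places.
axis z_0 = ẑ; lever o_n−o_0 = (0.0000,-4.0000,0.0000)
cross product → J_v[:, 0] = (4.0000,0.0000,-0.0000)
J_ω[:, 0] = z_0
entry J[0][0] = 4.0000

4.000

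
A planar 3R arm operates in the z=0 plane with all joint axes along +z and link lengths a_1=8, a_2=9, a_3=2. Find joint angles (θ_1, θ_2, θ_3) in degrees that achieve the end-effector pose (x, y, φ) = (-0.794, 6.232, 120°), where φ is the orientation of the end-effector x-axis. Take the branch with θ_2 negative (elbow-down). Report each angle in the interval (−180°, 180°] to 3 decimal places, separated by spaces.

174.761 -150.000 95.239

wrist centre = target − a_3·(cos φ, sin φ) = (0.2060, 4.4999)
cos θ_2 = (20.2920−8²−9²)/(2·8·9) = -0.8660; θ_2 = -150.0003° (elbow-down)
β = atan2(4.4999,0.2060) = 87.3789°; ψ = atan2(-4.5000,0.2057) = -87.3821°
θ_1 = β − ψ = 174.7611°
θ_3 = φ − θ_1 − θ_2 = 95.2392° (wrapped to (-180°,180°])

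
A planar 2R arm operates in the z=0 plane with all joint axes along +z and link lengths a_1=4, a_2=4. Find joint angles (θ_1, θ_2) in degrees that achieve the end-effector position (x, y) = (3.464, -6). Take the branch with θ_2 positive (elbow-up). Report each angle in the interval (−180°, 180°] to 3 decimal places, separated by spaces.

cos θ_2 = (47.9993−4²−4²)/(2·4·4) = 0.5000; θ_2 = 60.0015° (elbow-up)
β = atan2(-6.0000,3.4640) = -60.0007°; ψ = atan2(3.4642,5.9999) = 30.0007°
θ_1 = β − ψ = -90.0015°

-90.001 60.001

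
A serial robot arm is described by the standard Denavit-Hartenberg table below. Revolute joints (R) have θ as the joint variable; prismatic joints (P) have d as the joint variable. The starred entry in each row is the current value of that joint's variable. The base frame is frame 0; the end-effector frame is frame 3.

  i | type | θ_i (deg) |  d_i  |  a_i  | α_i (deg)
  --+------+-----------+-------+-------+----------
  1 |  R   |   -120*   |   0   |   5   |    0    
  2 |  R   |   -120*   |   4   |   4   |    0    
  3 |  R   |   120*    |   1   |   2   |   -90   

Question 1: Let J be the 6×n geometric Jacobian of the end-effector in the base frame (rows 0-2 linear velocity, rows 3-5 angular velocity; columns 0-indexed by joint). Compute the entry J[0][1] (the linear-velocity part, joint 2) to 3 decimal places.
-1.732

axis z_1 = (0.0000,0.0000,1.0000); lever o_n−o_1 = (-3.0000,1.7321,5.0000)
cross product → J_v[:, 1] = (-1.7321,-3.0000,0.0000)
J_ω[:, 1] = z_1
entry J[0][1] = -1.7321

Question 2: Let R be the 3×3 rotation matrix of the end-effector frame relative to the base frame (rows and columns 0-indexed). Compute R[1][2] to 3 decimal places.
-0.500

End-effector z-axis (col 2 of R) = (0.8660,-0.5000,0.0000)
R[1][2] = -0.5000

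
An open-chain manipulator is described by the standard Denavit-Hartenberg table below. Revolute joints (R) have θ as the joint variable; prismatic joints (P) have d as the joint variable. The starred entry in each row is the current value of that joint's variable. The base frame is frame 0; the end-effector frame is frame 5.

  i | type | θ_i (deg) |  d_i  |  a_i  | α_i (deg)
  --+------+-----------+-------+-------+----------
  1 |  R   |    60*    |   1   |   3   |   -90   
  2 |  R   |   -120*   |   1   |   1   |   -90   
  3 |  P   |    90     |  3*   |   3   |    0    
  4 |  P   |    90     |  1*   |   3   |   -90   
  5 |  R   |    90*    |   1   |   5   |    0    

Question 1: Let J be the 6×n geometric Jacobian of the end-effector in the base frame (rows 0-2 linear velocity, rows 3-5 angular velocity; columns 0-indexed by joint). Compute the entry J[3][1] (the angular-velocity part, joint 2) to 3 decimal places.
axis z_1 = (-0.8660,0.5000,0.0000); lever o_n−o_1 = (0.9330,-0.3840,-2.2321)
cross product → J_v[:, 1] = (-1.1160,-1.9330,-0.1340)
J_ω[:, 1] = z_1
entry J[3][1] = -0.8660

-0.866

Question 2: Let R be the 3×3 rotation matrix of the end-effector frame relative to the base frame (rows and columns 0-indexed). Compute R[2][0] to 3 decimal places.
End-effector x-axis (col 0 of R) = (-0.4330,-0.7500,-0.5000)
R[2][0] = -0.5000

-0.500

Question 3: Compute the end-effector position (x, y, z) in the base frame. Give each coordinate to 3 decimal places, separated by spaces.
2.433 2.214 -1.232

after link 1: o_1 = (1.5000, 2.5981, 1.0000)
after link 2: o_2 = (0.3840, 2.6651, 1.8660)
after link 3: o_3 = (4.2811, 3.4151, 3.3660)
after link 4: o_4 = (5.4641, 5.4641, 1.2679)
after link 5: o_5 = (2.4330, 2.2141, -1.2321)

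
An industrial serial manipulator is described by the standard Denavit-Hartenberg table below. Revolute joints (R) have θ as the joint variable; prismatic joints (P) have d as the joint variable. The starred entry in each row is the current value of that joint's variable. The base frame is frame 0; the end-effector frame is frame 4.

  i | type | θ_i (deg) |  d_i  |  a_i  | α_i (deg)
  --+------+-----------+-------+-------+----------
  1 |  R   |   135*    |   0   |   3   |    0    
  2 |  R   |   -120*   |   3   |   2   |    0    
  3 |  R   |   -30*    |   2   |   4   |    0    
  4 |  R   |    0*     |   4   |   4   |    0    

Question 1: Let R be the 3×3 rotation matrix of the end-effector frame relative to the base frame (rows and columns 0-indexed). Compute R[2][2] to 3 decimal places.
End-effector z-axis (col 2 of R) = (0.0000,0.0000,1.0000)
R[2][2] = 1.0000

1.000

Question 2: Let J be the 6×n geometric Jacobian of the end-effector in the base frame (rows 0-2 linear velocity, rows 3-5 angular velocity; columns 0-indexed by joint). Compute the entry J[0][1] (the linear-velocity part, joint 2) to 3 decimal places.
1.553

axis z_1 = (0.0000,0.0000,1.0000); lever o_n−o_1 = (9.6593,-1.5529,9.0000)
cross product → J_v[:, 1] = (1.5529,9.6593,-0.0000)
J_ω[:, 1] = z_1
entry J[0][1] = 1.5529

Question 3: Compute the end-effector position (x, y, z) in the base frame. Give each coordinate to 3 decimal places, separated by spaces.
after link 1: o_1 = (-2.1213, 2.1213, 0.0000)
after link 2: o_2 = (-0.1895, 2.6390, 3.0000)
after link 3: o_3 = (3.6742, 1.6037, 5.0000)
after link 4: o_4 = (7.5379, 0.5684, 9.0000)

7.538 0.568 9.000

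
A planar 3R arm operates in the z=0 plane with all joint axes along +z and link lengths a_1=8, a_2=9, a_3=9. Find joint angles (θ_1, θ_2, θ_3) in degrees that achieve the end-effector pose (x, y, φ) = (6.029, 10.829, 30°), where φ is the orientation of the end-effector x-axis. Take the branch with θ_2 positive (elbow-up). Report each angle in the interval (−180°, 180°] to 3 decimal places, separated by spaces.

30.000 135.002 -135.002

wrist centre = target − a_3·(cos φ, sin φ) = (-1.7652, 6.3290)
cos θ_2 = (43.1723−8²−9²)/(2·8·9) = -0.7071; θ_2 = 135.0024° (elbow-up)
β = atan2(6.3290,-1.7652) = 105.5844°; ψ = atan2(6.3637,1.6358) = 75.5844°
θ_1 = β − ψ = 30.0000°
θ_3 = φ − θ_1 − θ_2 = -135.0024° (wrapped to (-180°,180°])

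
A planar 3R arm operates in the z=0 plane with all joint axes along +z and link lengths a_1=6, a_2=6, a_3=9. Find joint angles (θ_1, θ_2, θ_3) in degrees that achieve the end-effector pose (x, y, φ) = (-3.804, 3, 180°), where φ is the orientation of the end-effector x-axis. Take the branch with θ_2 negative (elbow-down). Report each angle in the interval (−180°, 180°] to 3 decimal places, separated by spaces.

90.001 -120.001 -150.000

wrist centre = target − a_3·(cos φ, sin φ) = (5.1960, 3.0000)
cos θ_2 = (35.9984−6²−6²)/(2·6·6) = -0.5000; θ_2 = -120.0015° (elbow-down)
β = atan2(3.0000,5.1960) = 30.0007°; ψ = atan2(-5.1961,2.9999) = -60.0007°
θ_1 = β − ψ = 90.0015°
θ_3 = φ − θ_1 − θ_2 = -150.0000° (wrapped to (-180°,180°])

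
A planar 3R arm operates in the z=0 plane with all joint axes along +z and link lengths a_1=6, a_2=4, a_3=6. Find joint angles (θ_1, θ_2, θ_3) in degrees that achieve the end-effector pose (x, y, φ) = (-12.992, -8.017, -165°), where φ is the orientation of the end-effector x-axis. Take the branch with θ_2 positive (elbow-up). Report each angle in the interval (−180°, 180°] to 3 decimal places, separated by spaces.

wrist centre = target − a_3·(cos φ, sin φ) = (-7.1964, -6.4641)
cos θ_2 = (93.5732−6²−4²)/(2·6·4) = 0.8661; θ_2 = 29.9904° (elbow-up)
β = atan2(-6.4641,-7.1964) = -138.0688°; ψ = atan2(1.9994,9.4644) = 11.9287°
θ_1 = β − ψ = -149.9975°
θ_3 = φ − θ_1 − θ_2 = -44.9930° (wrapped to (-180°,180°])

-149.997 29.990 -44.993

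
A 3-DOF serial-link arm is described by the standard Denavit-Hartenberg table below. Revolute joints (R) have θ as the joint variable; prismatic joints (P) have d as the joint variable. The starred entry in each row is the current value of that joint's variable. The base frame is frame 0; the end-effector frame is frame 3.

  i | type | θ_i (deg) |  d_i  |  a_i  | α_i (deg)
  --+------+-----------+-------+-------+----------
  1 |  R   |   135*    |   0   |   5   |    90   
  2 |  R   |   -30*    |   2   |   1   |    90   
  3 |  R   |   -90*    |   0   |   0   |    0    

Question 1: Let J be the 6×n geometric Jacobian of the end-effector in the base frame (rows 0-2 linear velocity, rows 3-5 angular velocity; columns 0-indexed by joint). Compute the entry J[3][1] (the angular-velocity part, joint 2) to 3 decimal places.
axis z_1 = (0.7071,0.7071,0.0000); lever o_n−o_1 = (0.8018,2.0266,-0.5000)
cross product → J_v[:, 1] = (-0.3536,0.3536,0.8660)
J_ω[:, 1] = z_1
entry J[3][1] = 0.7071

0.707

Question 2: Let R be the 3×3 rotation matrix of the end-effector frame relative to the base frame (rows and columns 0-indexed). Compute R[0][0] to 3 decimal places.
End-effector x-axis (col 0 of R) = (-0.7071,-0.7071,-0.0000)
R[0][0] = -0.7071

-0.707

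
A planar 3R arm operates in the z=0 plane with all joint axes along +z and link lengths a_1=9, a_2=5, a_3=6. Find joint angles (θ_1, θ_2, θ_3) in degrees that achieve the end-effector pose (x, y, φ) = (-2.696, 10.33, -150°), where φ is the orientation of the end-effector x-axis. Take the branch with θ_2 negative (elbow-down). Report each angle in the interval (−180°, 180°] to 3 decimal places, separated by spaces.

wrist centre = target − a_3·(cos φ, sin φ) = (2.5002, 13.3300)
cos θ_2 = (183.9397−9²−5²)/(2·9·5) = 0.8660; θ_2 = -30.0033° (elbow-down)
β = atan2(13.3300,2.5002) = 79.3771°; ψ = atan2(-2.5003,13.3300) = -10.6233°
θ_1 = β − ψ = 90.0004°
θ_3 = φ − θ_1 − θ_2 = 150.0029° (wrapped to (-180°,180°])

90.000 -30.003 150.003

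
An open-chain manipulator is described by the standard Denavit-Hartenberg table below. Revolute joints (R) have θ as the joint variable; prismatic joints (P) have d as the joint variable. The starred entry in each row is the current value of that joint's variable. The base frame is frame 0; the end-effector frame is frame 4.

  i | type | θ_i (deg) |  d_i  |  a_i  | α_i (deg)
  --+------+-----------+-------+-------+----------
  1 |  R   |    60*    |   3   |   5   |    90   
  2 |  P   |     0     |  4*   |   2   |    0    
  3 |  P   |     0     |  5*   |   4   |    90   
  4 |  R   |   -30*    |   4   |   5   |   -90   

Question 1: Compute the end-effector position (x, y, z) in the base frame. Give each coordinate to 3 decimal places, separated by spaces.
after link 1: o_1 = (2.5000, 4.3301, 3.0000)
after link 2: o_2 = (6.9641, 4.0622, 3.0000)
after link 3: o_3 = (13.2942, 5.0263, 3.0000)
after link 4: o_4 = (13.2942, 10.0263, -1.0000)

13.294 10.026 -1.000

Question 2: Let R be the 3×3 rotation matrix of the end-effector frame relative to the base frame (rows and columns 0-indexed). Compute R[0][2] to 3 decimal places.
1.000

End-effector z-axis (col 2 of R) = (1.0000,-0.0000,0.0000)
R[0][2] = 1.0000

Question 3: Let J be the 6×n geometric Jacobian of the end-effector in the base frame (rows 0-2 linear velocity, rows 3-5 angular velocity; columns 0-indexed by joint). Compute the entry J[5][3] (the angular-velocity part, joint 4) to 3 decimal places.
-1.000

axis z_3 = (0.0000,-0.0000,-1.0000); lever o_n−o_3 = (0.0000,5.0000,-4.0000)
cross product → J_v[:, 3] = (5.0000,-0.0000,0.0000)
J_ω[:, 3] = z_3
entry J[5][3] = -1.0000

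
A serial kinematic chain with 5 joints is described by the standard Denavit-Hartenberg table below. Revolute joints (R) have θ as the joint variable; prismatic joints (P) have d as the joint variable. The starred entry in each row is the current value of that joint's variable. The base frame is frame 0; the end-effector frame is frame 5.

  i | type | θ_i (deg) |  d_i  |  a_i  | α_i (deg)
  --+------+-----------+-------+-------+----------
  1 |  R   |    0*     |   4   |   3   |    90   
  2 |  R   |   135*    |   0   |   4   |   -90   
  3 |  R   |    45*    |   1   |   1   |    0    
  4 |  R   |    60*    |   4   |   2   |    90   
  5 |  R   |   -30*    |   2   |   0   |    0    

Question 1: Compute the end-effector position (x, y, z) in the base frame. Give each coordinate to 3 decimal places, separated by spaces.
-4.864 3.157 4.793

after link 1: o_1 = (3.0000, 0.0000, 4.0000)
after link 2: o_2 = (0.1716, 0.0000, 6.8284)
after link 3: o_3 = (-1.0355, 0.7071, 6.6213)
after link 4: o_4 = (-3.4979, 2.6390, 3.4269)
after link 5: o_5 = (-4.8640, 3.1566, 4.7929)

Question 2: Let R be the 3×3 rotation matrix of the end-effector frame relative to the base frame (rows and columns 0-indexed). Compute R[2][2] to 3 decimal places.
0.683

End-effector z-axis (col 2 of R) = (-0.6830,0.2588,0.6830)
R[2][2] = 0.6830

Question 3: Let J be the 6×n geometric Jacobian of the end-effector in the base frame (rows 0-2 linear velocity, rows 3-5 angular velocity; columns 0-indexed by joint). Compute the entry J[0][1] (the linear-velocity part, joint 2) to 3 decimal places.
axis z_1 = (0.0000,-1.0000,0.0000); lever o_n−o_1 = (-7.8640,3.1566,0.7929)
cross product → J_v[:, 1] = (-0.7929,-0.0000,-7.8640)
J_ω[:, 1] = z_1
entry J[0][1] = -0.7929

-0.793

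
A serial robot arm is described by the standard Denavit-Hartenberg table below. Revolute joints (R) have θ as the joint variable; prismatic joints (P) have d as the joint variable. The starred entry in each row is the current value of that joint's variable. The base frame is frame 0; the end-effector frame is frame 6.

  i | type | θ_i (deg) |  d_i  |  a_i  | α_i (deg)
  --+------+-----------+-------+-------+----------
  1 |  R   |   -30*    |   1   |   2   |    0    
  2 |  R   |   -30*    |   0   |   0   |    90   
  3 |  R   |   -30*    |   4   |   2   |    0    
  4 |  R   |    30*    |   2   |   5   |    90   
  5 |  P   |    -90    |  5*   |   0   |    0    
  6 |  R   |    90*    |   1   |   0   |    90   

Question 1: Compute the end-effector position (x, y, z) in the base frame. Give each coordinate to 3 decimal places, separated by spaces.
-0.098 -9.830 -6.000

after link 1: o_1 = (1.7321, -1.0000, 1.0000)
after link 2: o_2 = (1.7321, -1.0000, 1.0000)
after link 3: o_3 = (-0.8660, -4.5000, 0.0000)
after link 4: o_4 = (-0.0981, -9.8301, 0.0000)
after link 5: o_5 = (-0.0981, -9.8301, -5.0000)
after link 6: o_6 = (-0.0981, -9.8301, -6.0000)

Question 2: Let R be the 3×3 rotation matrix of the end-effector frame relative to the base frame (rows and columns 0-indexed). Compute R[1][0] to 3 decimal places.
-0.866

End-effector x-axis (col 0 of R) = (0.5000,-0.8660,0.0000)
R[1][0] = -0.8660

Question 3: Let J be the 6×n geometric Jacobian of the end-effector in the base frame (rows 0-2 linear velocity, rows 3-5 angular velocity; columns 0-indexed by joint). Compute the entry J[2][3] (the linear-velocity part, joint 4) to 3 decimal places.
5.000

axis z_3 = (-0.8660,-0.5000,0.0000); lever o_n−o_3 = (0.7679,-5.3301,-6.0000)
cross product → J_v[:, 3] = (3.0000,-5.1962,5.0000)
J_ω[:, 3] = z_3
entry J[2][3] = 5.0000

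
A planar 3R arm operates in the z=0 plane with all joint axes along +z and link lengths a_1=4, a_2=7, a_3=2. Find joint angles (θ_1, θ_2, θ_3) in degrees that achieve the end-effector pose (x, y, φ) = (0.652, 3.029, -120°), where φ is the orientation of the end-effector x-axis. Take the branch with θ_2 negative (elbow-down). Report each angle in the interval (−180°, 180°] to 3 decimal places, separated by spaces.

171.735 -135.008 -156.727

wrist centre = target − a_3·(cos φ, sin φ) = (1.6520, 4.7611)
cos θ_2 = (25.3967−4²−7²)/(2·4·7) = -0.7072; θ_2 = -135.0077° (elbow-down)
β = atan2(4.7611,1.6520) = 70.8641°; ψ = atan2(-4.9491,-0.9504) = -100.8706°
θ_1 = β − ψ = 171.7348°
θ_3 = φ − θ_1 − θ_2 = -156.7271° (wrapped to (-180°,180°])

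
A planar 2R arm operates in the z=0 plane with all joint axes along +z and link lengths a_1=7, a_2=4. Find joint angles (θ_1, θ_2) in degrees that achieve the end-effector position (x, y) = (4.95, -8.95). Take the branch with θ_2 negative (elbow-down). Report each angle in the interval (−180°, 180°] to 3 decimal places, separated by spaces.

-45.003 -44.990

cos θ_2 = (104.6050−7²−4²)/(2·7·4) = 0.7072; θ_2 = -44.9898° (elbow-down)
β = atan2(-8.9500,4.9500) = -61.0542°; ψ = atan2(-2.8279,9.8289) = -16.0513°
θ_1 = β − ψ = -45.0029°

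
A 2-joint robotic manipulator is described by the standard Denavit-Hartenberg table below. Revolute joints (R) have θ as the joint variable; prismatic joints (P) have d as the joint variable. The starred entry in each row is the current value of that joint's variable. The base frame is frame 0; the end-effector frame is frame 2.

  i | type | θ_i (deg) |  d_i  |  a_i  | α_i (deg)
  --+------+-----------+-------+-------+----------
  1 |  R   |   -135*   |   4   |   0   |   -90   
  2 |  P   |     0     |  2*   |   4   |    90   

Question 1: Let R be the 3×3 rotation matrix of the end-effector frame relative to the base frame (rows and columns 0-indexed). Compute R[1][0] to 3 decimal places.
-0.707

End-effector x-axis (col 0 of R) = (-0.7071,-0.7071,0.0000)
R[1][0] = -0.7071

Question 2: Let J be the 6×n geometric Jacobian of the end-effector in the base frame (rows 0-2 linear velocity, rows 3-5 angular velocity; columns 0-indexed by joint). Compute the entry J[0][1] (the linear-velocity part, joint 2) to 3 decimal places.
prismatic axis z_1 = (0.7071,-0.7071,0.0000)
J_v[:, 1] = z_1; J_ω[:, 1] = (0,0,0)
entry J[0][1] = 0.7071

0.707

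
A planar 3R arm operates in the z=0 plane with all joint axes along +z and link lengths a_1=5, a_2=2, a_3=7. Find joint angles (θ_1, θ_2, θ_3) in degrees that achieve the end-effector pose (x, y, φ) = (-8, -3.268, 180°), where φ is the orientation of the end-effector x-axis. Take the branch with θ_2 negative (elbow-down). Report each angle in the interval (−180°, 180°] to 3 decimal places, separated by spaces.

wrist centre = target − a_3·(cos φ, sin φ) = (-1.0000, -3.2680)
cos θ_2 = (11.6798−5²−2²)/(2·5·2) = -0.8660; θ_2 = -149.9981° (elbow-down)
β = atan2(-3.2680,-1.0000) = -107.0140°; ψ = atan2(-1.0001,3.2680) = -17.0150°
θ_1 = β − ψ = -89.9990°
θ_3 = φ − θ_1 − θ_2 = 59.9971° (wrapped to (-180°,180°])

-89.999 -149.998 59.997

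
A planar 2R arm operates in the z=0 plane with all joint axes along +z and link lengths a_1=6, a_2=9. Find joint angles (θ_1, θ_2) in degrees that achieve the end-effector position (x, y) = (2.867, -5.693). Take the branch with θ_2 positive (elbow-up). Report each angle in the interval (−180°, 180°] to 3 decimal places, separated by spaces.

-156.545 135.002

cos θ_2 = (40.6299−6²−9²)/(2·6·9) = -0.7071; θ_2 = 135.0019° (elbow-up)
β = atan2(-5.6930,2.8670) = -63.2701°; ψ = atan2(6.3638,-0.3642) = 93.2752°
θ_1 = β − ψ = -156.5454°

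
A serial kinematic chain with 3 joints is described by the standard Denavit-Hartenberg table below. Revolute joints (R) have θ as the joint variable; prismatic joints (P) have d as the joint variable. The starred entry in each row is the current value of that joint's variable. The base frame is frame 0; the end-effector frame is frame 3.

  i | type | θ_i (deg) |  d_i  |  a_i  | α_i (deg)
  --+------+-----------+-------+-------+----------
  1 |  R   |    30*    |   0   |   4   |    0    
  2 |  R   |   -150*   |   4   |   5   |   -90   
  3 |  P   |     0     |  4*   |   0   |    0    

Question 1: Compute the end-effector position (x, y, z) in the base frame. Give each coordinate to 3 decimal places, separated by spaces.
after link 1: o_1 = (3.4641, 2.0000, 0.0000)
after link 2: o_2 = (0.9641, -2.3301, 4.0000)
after link 3: o_3 = (4.4282, -4.3301, 4.0000)

4.428 -4.330 4.000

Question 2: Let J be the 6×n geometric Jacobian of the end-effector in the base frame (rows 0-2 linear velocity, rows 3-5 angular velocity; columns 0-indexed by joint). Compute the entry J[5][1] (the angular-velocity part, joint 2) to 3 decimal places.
1.000

axis z_1 = (0.0000,0.0000,1.0000); lever o_n−o_1 = (0.9641,-6.3301,4.0000)
cross product → J_v[:, 1] = (6.3301,0.9641,-0.0000)
J_ω[:, 1] = z_1
entry J[5][1] = 1.0000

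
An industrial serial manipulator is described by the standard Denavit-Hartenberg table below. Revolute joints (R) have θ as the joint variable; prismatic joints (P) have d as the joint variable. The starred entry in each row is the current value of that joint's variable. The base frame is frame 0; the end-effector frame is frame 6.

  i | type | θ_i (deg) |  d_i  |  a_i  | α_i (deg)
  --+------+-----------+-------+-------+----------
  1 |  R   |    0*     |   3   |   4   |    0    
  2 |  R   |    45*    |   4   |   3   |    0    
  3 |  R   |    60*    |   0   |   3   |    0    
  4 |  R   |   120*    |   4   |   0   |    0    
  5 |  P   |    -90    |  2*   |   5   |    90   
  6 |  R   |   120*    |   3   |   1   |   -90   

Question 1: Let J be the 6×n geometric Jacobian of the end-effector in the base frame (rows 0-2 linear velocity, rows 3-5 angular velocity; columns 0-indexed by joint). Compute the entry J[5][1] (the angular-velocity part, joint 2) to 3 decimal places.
axis z_1 = (0.0000,0.0000,1.0000); lever o_n−o_1 = (0.2842,10.3224,10.8660)
cross product → J_v[:, 1] = (-10.3224,0.2842,0.0000)
J_ω[:, 1] = z_1
entry J[5][1] = 1.0000

1.000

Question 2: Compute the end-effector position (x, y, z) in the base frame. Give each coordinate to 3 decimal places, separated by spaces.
4.284 10.322 13.866

after link 1: o_1 = (4.0000, 0.0000, 3.0000)
after link 2: o_2 = (6.1213, 2.1213, 7.0000)
after link 3: o_3 = (5.3449, 5.0191, 7.0000)
after link 4: o_4 = (5.3449, 5.0191, 11.0000)
after link 5: o_5 = (1.8093, 8.5546, 13.0000)
after link 6: o_6 = (4.2842, 10.3224, 13.8660)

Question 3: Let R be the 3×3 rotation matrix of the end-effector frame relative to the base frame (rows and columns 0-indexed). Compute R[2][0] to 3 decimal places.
0.866

End-effector x-axis (col 0 of R) = (0.3536,-0.3536,0.8660)
R[2][0] = 0.8660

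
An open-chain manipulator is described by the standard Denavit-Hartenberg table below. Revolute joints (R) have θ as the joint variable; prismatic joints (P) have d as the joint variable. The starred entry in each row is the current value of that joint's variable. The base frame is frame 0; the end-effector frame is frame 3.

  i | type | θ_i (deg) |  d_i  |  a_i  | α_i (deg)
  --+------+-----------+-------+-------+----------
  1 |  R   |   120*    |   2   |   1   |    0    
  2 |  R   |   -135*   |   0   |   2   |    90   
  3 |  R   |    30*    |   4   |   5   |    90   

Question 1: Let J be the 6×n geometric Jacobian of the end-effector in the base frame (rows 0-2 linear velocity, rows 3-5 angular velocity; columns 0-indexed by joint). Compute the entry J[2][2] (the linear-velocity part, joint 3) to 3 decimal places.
axis z_2 = (-0.2588,-0.9659,0.0000); lever o_n−o_2 = (3.1473,-4.9844,2.5000)
cross product → J_v[:, 2] = (-2.4148,0.6470,4.3301)
J_ω[:, 2] = z_2
entry J[2][2] = 4.3301

4.330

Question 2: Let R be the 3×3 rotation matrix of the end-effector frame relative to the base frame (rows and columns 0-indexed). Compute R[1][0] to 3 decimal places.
-0.224

End-effector x-axis (col 0 of R) = (0.8365,-0.2241,0.5000)
R[1][0] = -0.2241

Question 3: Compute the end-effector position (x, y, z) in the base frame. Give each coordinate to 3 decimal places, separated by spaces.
after link 1: o_1 = (-0.5000, 0.8660, 2.0000)
after link 2: o_2 = (1.4319, 0.3484, 2.0000)
after link 3: o_3 = (4.5792, -4.6360, 4.5000)

4.579 -4.636 4.500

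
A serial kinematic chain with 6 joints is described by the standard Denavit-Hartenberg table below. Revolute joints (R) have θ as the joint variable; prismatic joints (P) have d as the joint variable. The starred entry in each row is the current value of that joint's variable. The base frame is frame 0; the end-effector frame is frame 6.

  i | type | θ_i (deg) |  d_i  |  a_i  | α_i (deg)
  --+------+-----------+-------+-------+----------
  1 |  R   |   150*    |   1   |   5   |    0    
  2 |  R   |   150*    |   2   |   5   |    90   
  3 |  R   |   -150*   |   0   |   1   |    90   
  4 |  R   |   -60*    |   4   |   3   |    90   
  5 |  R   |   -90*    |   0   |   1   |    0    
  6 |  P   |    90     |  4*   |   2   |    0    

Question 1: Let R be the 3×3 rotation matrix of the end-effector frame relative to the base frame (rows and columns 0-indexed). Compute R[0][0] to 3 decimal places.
0.533

End-effector x-axis (col 0 of R) = (0.5335,0.8080,-0.2500)
R[0][0] = 0.5335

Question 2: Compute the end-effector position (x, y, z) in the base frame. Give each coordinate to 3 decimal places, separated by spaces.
after link 1: o_1 = (-4.3301, 2.5000, 1.0000)
after link 2: o_2 = (-1.8301, -1.8301, 3.0000)
after link 3: o_3 = (-2.2631, -1.0801, 2.5000)
after link 4: o_4 = (-1.6627, 3.0760, 5.2141)
after link 5: o_5 = (-1.4127, 2.6429, 4.3481)
after link 6: o_6 = (2.8864, 2.6609, 5.5801)

2.886 2.661 5.580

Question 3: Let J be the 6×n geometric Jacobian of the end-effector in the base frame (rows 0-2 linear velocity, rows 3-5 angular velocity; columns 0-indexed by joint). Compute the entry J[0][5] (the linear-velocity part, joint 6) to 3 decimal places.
0.808

prismatic axis z_5 = (0.8080,-0.3995,0.4330)
J_v[:, 5] = z_5; J_ω[:, 5] = (0,0,0)
entry J[0][5] = 0.8080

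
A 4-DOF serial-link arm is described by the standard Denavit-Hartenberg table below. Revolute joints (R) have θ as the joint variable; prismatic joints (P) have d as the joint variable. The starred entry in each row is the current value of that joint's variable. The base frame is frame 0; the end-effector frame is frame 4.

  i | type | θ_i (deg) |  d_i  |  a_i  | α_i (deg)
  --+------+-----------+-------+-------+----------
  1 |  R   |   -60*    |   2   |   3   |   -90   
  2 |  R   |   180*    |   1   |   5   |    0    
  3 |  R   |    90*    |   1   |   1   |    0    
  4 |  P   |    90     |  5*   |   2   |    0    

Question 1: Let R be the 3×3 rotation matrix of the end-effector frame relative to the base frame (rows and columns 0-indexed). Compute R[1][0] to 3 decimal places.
End-effector x-axis (col 0 of R) = (0.5000,-0.8660,0.0000)
R[1][0] = -0.8660

-0.866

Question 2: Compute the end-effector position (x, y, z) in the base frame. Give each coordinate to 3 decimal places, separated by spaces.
6.062 3.500 3.000

after link 1: o_1 = (1.5000, -2.5981, 2.0000)
after link 2: o_2 = (-0.1340, 2.2321, 2.0000)
after link 3: o_3 = (0.7321, 2.7321, 3.0000)
after link 4: o_4 = (6.0622, 3.5000, 3.0000)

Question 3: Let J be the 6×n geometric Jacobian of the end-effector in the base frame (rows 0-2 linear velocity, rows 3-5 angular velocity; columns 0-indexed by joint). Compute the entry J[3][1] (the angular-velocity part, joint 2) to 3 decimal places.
axis z_1 = (0.8660,0.5000,0.0000); lever o_n−o_1 = (4.5622,6.0981,1.0000)
cross product → J_v[:, 1] = (0.5000,-0.8660,3.0000)
J_ω[:, 1] = z_1
entry J[3][1] = 0.8660

0.866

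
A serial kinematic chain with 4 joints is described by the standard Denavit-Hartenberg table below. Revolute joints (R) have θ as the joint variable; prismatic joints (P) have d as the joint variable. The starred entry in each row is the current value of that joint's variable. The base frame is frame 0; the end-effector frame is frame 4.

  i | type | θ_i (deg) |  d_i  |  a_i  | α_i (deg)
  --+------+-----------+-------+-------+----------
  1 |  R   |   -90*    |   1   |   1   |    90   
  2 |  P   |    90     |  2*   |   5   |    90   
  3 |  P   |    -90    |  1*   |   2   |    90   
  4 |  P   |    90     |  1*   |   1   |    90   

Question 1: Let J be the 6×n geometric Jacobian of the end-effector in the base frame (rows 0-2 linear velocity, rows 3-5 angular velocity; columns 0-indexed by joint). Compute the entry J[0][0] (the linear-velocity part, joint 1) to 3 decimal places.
3.000

axis z_0 = ẑ; lever o_n−o_0 = (0.0000,-3.0000,5.0000)
cross product → J_v[:, 0] = (3.0000,0.0000,-0.0000)
J_ω[:, 0] = z_0
entry J[0][0] = 3.0000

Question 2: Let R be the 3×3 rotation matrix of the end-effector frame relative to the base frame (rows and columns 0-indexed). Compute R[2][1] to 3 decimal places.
-1.000

End-effector y-axis (col 1 of R) = (-0.0000,-0.0000,-1.0000)
R[2][1] = -1.0000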